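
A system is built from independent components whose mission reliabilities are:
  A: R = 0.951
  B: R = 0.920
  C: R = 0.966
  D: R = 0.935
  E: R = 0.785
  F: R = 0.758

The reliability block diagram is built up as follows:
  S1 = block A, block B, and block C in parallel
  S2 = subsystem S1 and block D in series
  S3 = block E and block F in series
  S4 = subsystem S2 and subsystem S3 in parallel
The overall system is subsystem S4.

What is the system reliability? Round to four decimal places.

Parallel (A, B, and C): 1 − (1 − 0.951000)(1 − 0.920000)(1 − 0.966000) = 0.999867
Series ([0.999867] and D): 0.999867 × 0.935000 = 0.934876
Series (E and F): 0.785000 × 0.758000 = 0.595030
Parallel ([0.934876] and [0.595030]): 1 − (1 − 0.934876)(1 − 0.595030) = 0.9736

0.9736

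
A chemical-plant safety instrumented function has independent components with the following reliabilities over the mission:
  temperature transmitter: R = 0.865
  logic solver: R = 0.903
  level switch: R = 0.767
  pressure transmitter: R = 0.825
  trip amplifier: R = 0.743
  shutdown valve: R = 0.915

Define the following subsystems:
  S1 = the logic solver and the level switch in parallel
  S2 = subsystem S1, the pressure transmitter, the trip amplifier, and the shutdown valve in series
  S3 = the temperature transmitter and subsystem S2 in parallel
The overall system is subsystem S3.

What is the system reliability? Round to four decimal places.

0.9390

Parallel (logic solver and level switch): 1 − (1 − 0.903000)(1 − 0.767000) = 0.977399
Series ([0.977399], pressure transmitter, trip amplifier, and shutdown valve): 0.977399 × 0.825000 × 0.743000 × 0.915000 = 0.548196
Parallel (temperature transmitter and [0.548196]): 1 − (1 − 0.865000)(1 − 0.548196) = 0.9390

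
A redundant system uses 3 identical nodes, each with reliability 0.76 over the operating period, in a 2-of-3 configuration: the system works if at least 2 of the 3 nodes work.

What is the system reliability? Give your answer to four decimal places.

0.8548

R = Σ_{i=2}^{3} C(3,i) p^i (1−p)^{3−i} with p = 0.76
C(3,2)·0.76^2·0.24^1 = 0.415872
C(3,3)·0.76^3·0.24^0 = 0.438976
Sum = 0.8548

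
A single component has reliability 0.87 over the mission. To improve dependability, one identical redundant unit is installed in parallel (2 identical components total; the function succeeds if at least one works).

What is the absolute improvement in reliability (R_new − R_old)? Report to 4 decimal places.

0.1131

R_before = 0.87
R_after = 1 − (1 − 0.87)^2 = 0.9831
ΔR = 0.9831 − 0.87 = 0.1131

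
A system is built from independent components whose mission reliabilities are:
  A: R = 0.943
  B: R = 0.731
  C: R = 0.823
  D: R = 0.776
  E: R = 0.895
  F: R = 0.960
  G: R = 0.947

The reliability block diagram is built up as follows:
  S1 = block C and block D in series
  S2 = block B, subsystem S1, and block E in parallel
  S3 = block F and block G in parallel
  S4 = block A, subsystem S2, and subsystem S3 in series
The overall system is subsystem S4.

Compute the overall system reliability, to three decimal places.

Series (C and D): 0.82300 × 0.77600 = 0.63865
Parallel (B, [0.63865], and E): 1 − (1 − 0.73100)(1 − 0.63865)(1 − 0.89500) = 0.98979
Parallel (F and G): 1 − (1 − 0.96000)(1 − 0.94700) = 0.99788
Series (A, [0.98979], and [0.99788]): 0.94300 × 0.98979 × 0.99788 = 0.931

0.931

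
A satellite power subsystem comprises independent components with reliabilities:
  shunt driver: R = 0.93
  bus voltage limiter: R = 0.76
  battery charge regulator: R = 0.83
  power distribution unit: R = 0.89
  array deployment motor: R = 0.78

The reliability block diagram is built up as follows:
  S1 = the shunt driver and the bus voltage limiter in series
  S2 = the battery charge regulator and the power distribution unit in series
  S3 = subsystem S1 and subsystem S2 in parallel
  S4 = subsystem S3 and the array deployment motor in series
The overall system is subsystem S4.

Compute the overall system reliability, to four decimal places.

0.7202

Series (shunt driver and bus voltage limiter): 0.930000 × 0.760000 = 0.706800
Series (battery charge regulator and power distribution unit): 0.830000 × 0.890000 = 0.738700
Parallel ([0.706800] and [0.738700]): 1 − (1 − 0.706800)(1 − 0.738700) = 0.923387
Series ([0.923387] and array deployment motor): 0.923387 × 0.780000 = 0.7202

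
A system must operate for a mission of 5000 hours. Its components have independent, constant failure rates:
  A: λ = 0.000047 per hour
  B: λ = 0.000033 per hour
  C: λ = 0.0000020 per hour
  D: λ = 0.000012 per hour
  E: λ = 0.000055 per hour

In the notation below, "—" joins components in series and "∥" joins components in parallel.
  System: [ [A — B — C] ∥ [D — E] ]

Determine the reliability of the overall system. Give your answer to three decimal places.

R(A) = exp(−0.000047 × 5000) = 0.79057
R(B) = exp(−0.000033 × 5000) = 0.84789
R(C) = exp(−0.0000020 × 5000) = 0.99005
R(D) = exp(−0.000012 × 5000) = 0.94176
R(E) = exp(−0.000055 × 5000) = 0.75957
Series (A, B, and C): 0.79057 × 0.84789 × 0.99005 = 0.66365
Series (D and E): 0.94176 × 0.75957 = 0.71533
Parallel ([0.66365] and [0.71533]): 1 − (1 − 0.66365)(1 − 0.71533) = 0.904

0.904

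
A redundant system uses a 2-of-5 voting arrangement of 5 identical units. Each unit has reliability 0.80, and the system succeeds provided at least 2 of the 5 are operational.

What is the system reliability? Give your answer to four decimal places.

R = Σ_{i=2}^{5} C(5,i) p^i (1−p)^{5−i} with p = 0.80
C(5,2)·0.80^2·0.20^3 = 0.051200
C(5,3)·0.80^3·0.20^2 = 0.204800
C(5,4)·0.80^4·0.20^1 = 0.409600
C(5,5)·0.80^5·0.20^0 = 0.327680
Sum = 0.9933

0.9933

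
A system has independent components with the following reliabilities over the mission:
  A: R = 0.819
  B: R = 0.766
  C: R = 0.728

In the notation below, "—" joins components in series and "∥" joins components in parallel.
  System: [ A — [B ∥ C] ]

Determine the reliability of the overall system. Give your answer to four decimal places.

Parallel (B and C): 1 − (1 − 0.766000)(1 − 0.728000) = 0.936352
Series (A and [0.936352]): 0.819000 × 0.936352 = 0.7669

0.7669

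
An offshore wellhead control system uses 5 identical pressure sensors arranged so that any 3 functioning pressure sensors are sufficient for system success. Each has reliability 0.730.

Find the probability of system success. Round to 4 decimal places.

0.8743

R = Σ_{i=3}^{5} C(5,i) p^i (1−p)^{5−i} with p = 0.730
C(5,3)·0.730^3·0.270^2 = 0.283593
C(5,4)·0.730^4·0.270^1 = 0.383376
C(5,5)·0.730^5·0.270^0 = 0.207307
Sum = 0.8743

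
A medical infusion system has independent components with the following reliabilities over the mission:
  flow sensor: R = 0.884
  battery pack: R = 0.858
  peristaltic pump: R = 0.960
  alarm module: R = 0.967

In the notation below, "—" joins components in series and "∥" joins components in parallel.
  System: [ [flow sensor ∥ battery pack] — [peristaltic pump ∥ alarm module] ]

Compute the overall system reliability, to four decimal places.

Parallel (flow sensor and battery pack): 1 − (1 − 0.884000)(1 − 0.858000) = 0.983528
Parallel (peristaltic pump and alarm module): 1 − (1 − 0.960000)(1 − 0.967000) = 0.998680
Series ([0.983528] and [0.998680]): 0.983528 × 0.998680 = 0.9822

0.9822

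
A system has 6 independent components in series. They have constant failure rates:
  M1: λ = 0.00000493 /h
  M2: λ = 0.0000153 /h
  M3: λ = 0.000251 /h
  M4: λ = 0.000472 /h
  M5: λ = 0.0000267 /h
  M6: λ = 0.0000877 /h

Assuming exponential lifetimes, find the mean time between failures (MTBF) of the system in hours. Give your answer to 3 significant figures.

1170

Series of exponential components: λ_sys = Σ λ_i
λ_sys = 0.00000493 + 0.0000153 + 0.000251 + 0.000472 + 0.0000267 + 0.0000877 = 8.5763e-04 /h
MTBF = 1 / λ_sys = 1170 h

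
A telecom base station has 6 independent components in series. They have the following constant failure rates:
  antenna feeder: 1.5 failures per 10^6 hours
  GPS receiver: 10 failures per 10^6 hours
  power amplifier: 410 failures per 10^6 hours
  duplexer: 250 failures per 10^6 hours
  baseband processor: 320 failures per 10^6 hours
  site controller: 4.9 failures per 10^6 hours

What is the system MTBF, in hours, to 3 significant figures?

1000

Series of exponential components: λ_sys = Σ λ_i
λ_sys = 0.0000015 + 0.000010 + 0.00041 + 0.00025 + 0.00032 + 0.0000049 = 9.9640e-04 /h
MTBF = 1 / λ_sys = 1000 h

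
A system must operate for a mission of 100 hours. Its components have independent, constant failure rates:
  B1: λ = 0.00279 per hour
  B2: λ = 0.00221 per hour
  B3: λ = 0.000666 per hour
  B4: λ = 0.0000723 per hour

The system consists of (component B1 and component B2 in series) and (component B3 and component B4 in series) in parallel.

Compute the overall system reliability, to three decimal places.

R(B1) = exp(−0.00279 × 100) = 0.75654
R(B2) = exp(−0.00221 × 100) = 0.80172
R(B3) = exp(−0.000666 × 100) = 0.93557
R(B4) = exp(−0.0000723 × 100) = 0.99280
Series (B1 and B2): 0.75654 × 0.80172 = 0.60653
Series (B3 and B4): 0.93557 × 0.99280 = 0.92883
Parallel ([0.60653] and [0.92883]): 1 − (1 − 0.60653)(1 − 0.92883) = 0.972

0.972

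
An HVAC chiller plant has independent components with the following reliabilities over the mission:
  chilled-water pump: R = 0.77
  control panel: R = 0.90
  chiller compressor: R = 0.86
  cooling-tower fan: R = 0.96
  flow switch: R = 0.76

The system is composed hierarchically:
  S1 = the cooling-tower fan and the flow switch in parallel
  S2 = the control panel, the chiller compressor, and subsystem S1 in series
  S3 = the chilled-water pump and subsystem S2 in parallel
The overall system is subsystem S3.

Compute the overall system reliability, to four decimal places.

Parallel (cooling-tower fan and flow switch): 1 − (1 − 0.960000)(1 − 0.760000) = 0.990400
Series (control panel, chiller compressor, and [0.990400]): 0.900000 × 0.860000 × 0.990400 = 0.766570
Parallel (chilled-water pump and [0.766570]): 1 − (1 − 0.770000)(1 − 0.766570) = 0.9463

0.9463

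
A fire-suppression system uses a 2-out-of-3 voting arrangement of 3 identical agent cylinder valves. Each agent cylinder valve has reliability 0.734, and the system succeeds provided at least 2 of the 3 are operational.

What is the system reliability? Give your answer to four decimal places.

R = Σ_{i=2}^{3} C(3,i) p^i (1−p)^{3−i} with p = 0.734
C(3,2)·0.734^2·0.266^1 = 0.429927
C(3,3)·0.734^3·0.266^0 = 0.395447
Sum = 0.8254

0.8254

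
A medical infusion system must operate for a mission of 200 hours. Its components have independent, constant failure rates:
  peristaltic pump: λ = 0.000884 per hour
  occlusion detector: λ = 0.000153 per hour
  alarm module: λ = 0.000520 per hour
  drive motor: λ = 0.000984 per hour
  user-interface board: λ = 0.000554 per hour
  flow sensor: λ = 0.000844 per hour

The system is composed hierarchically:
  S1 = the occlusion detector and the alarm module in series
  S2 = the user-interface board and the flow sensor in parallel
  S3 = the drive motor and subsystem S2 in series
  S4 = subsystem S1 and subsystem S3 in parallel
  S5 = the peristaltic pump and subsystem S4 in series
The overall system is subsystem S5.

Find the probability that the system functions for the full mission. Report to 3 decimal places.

0.818

R(peristaltic pump) = exp(−0.000884 × 200) = 0.83795
R(occlusion detector) = exp(−0.000153 × 200) = 0.96986
R(alarm module) = exp(−0.000520 × 200) = 0.90123
R(drive motor) = exp(−0.000984 × 200) = 0.82135
R(user-interface board) = exp(−0.000554 × 200) = 0.89512
R(flow sensor) = exp(−0.000844 × 200) = 0.84468
Series (occlusion detector and alarm module): 0.96986 × 0.90123 = 0.87407
Parallel (user-interface board and flow sensor): 1 − (1 − 0.89512)(1 − 0.84468) = 0.98371
Series (drive motor and [0.98371]): 0.82135 × 0.98371 = 0.80797
Parallel ([0.87407] and [0.80797]): 1 − (1 − 0.87407)(1 − 0.80797) = 0.97582
Series (peristaltic pump and [0.97582]): 0.83795 × 0.97582 = 0.818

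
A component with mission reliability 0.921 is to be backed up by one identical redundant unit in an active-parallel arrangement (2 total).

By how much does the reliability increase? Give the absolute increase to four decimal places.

R_before = 0.921
R_after = 1 − (1 − 0.921)^2 = 0.9938
ΔR = 0.9938 − 0.921 = 0.0728

0.0728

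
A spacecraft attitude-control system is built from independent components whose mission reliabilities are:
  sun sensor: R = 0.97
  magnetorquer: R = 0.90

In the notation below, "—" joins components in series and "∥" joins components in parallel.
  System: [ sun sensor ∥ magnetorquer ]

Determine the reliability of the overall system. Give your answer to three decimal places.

Parallel (sun sensor and magnetorquer): 1 − (1 − 0.97000)(1 − 0.90000) = 0.997

0.997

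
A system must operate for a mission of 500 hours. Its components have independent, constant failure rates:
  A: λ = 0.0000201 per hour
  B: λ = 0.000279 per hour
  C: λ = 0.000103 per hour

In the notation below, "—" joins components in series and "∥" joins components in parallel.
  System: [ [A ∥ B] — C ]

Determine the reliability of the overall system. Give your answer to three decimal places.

0.949

R(A) = exp(−0.0000201 × 500) = 0.99000
R(B) = exp(−0.000279 × 500) = 0.86979
R(C) = exp(−0.000103 × 500) = 0.94980
Parallel (A and B): 1 − (1 − 0.99000)(1 − 0.86979) = 0.99870
Series ([0.99870] and C): 0.99870 × 0.94980 = 0.949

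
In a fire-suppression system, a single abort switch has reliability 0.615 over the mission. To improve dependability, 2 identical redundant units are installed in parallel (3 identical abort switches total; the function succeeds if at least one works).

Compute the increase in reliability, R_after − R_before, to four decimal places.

R_before = 0.615
R_after = 1 − (1 − 0.615)^3 = 0.9429
ΔR = 0.9429 − 0.615 = 0.3279

0.3279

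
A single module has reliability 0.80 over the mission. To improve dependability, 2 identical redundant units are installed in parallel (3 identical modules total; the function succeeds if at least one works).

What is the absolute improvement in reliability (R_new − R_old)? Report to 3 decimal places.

0.192

R_before = 0.80
R_after = 1 − (1 − 0.80)^3 = 0.992
ΔR = 0.992 − 0.80 = 0.192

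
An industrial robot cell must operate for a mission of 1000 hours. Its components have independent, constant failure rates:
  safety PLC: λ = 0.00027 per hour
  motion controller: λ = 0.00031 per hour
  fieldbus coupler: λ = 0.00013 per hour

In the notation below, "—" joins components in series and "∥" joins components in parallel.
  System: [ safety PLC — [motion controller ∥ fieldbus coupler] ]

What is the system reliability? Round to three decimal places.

R(safety PLC) = exp(−0.00027 × 1000) = 0.76338
R(motion controller) = exp(−0.00031 × 1000) = 0.73345
R(fieldbus coupler) = exp(−0.00013 × 1000) = 0.87810
Parallel (motion controller and fieldbus coupler): 1 − (1 − 0.73345)(1 − 0.87810) = 0.96751
Series (safety PLC and [0.96751]): 0.76338 × 0.96751 = 0.739

0.739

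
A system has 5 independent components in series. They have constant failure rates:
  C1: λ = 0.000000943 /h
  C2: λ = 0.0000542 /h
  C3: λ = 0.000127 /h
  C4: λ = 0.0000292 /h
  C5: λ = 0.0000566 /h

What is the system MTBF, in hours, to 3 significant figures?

Series of exponential components: λ_sys = Σ λ_i
λ_sys = 0.000000943 + 0.0000542 + 0.000127 + 0.0000292 + 0.0000566 = 2.6794e-04 /h
MTBF = 1 / λ_sys = 3730 h

3730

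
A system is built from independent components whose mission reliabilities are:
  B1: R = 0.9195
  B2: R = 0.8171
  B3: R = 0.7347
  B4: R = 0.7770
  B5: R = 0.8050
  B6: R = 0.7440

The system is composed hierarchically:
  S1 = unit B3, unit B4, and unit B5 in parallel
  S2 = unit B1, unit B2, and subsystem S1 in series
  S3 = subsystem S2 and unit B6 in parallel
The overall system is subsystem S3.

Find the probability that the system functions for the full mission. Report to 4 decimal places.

Parallel (B3, B4, and B5): 1 − (1 − 0.734700)(1 − 0.777000)(1 − 0.805000) = 0.988463
Series (B1, B2, and [0.988463]): 0.919500 × 0.817100 × 0.988463 = 0.742655
Parallel ([0.742655] and B6): 1 − (1 − 0.742655)(1 − 0.744000) = 0.9341

0.9341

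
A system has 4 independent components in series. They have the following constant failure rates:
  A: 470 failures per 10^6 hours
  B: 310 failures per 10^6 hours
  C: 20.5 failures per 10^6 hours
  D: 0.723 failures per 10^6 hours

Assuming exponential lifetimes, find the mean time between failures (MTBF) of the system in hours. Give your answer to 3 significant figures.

Series of exponential components: λ_sys = Σ λ_i
λ_sys = 0.000470 + 0.000310 + 0.0000205 + 0.000000723 = 8.0122e-04 /h
MTBF = 1 / λ_sys = 1250 h

1250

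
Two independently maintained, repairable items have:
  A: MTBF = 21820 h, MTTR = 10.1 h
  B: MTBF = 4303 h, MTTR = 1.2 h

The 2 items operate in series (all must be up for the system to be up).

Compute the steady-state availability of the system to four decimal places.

A(A) = MTBF/(MTBF+MTTR) = 21820/(21820+10.1) = 0.999537
A(B) = MTBF/(MTBF+MTTR) = 4303/(4303+1.2) = 0.999721
Series availability: 0.999537 × 0.999721 = 0.9993

0.9993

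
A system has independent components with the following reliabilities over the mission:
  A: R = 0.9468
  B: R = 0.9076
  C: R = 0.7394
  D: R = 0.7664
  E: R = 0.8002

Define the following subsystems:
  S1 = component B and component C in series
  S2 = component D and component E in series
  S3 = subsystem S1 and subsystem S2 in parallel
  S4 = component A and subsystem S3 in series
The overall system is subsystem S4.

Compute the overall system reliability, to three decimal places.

0.826

Series (B and C): 0.90760 × 0.73940 = 0.67108
Series (D and E): 0.76640 × 0.80020 = 0.61327
Parallel ([0.67108] and [0.61327]): 1 − (1 − 0.67108)(1 − 0.61327) = 0.87280
Series (A and [0.87280]): 0.94680 × 0.87280 = 0.826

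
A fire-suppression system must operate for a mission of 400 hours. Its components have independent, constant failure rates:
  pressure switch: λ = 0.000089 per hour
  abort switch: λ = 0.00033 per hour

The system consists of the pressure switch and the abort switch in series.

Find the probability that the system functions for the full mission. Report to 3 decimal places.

0.846

R(pressure switch) = exp(−0.000089 × 400) = 0.96503
R(abort switch) = exp(−0.00033 × 400) = 0.87634
Series (pressure switch and abort switch): 0.96503 × 0.87634 = 0.846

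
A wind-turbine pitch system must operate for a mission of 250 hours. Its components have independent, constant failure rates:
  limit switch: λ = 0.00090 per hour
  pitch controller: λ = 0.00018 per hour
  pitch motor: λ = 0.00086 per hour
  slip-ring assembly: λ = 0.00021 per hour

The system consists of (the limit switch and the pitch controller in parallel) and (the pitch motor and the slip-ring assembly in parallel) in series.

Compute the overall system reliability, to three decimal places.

R(limit switch) = exp(−0.00090 × 250) = 0.79852
R(pitch controller) = exp(−0.00018 × 250) = 0.95600
R(pitch motor) = exp(−0.00086 × 250) = 0.80654
R(slip-ring assembly) = exp(−0.00021 × 250) = 0.94885
Parallel (limit switch and pitch controller): 1 − (1 − 0.79852)(1 − 0.95600) = 0.99113
Parallel (pitch motor and slip-ring assembly): 1 − (1 − 0.80654)(1 − 0.94885) = 0.99010
Series ([0.99113] and [0.99010]): 0.99113 × 0.99010 = 0.981

0.981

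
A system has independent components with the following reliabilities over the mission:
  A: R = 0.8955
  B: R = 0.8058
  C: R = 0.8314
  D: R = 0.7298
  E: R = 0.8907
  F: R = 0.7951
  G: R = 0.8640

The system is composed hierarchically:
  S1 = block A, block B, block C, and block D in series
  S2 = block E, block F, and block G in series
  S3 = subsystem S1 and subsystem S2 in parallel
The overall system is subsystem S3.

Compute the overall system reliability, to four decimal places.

0.7818

Series (A, B, C, and D): 0.895500 × 0.805800 × 0.831400 × 0.729800 = 0.437831
Series (E, F, and G): 0.890700 × 0.795100 × 0.864000 = 0.611881
Parallel ([0.437831] and [0.611881]): 1 − (1 − 0.437831)(1 − 0.611881) = 0.7818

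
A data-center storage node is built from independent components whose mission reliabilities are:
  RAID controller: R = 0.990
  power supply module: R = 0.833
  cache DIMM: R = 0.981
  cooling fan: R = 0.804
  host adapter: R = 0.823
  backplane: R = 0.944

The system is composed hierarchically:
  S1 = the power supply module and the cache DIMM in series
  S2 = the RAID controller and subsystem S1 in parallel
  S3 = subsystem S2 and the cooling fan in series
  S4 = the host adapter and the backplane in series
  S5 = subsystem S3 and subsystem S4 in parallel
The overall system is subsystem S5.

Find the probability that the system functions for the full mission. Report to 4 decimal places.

0.9559

Series (power supply module and cache DIMM): 0.833000 × 0.981000 = 0.817173
Parallel (RAID controller and [0.817173]): 1 − (1 − 0.990000)(1 − 0.817173) = 0.998172
Series ([0.998172] and cooling fan): 0.998172 × 0.804000 = 0.802530
Series (host adapter and backplane): 0.823000 × 0.944000 = 0.776912
Parallel ([0.802530] and [0.776912]): 1 − (1 − 0.802530)(1 − 0.776912) = 0.9559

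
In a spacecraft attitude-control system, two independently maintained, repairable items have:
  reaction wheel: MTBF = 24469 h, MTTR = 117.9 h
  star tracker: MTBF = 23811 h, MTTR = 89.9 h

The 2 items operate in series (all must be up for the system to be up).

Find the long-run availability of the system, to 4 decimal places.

A(reaction wheel) = MTBF/(MTBF+MTTR) = 24469/(24469+117.9) = 0.995205
A(star tracker) = MTBF/(MTBF+MTTR) = 23811/(23811+89.9) = 0.996239
Series availability: 0.995205 × 0.996239 = 0.9915

0.9915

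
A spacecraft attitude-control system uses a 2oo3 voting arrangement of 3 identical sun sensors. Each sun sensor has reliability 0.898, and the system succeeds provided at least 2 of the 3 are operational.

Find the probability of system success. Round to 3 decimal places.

R = Σ_{i=2}^{3} C(3,i) p^i (1−p)^{3−i} with p = 0.898
C(3,2)·0.898^2·0.102^1 = 0.24676
C(3,3)·0.898^3·0.102^0 = 0.72415
Sum = 0.971

0.971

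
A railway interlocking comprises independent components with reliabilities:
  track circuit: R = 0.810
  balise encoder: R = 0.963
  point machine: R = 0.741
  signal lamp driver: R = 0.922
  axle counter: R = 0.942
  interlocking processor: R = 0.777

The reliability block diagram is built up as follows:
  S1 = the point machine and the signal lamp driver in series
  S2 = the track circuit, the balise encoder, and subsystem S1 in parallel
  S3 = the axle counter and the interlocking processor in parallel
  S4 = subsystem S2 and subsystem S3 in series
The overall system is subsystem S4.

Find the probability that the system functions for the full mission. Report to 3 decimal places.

0.985

Series (point machine and signal lamp driver): 0.74100 × 0.92200 = 0.68320
Parallel (track circuit, balise encoder, and [0.68320]): 1 − (1 − 0.81000)(1 − 0.96300)(1 − 0.68320) = 0.99777
Parallel (axle counter and interlocking processor): 1 − (1 − 0.94200)(1 − 0.77700) = 0.98707
Series ([0.99777] and [0.98707]): 0.99777 × 0.98707 = 0.985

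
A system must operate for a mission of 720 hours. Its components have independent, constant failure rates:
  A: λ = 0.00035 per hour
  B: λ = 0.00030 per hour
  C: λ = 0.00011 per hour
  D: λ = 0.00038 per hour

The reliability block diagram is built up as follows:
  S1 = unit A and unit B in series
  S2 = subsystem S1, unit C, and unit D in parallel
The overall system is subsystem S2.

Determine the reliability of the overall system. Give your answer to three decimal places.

0.993

R(A) = exp(−0.00035 × 720) = 0.77724
R(B) = exp(−0.00030 × 720) = 0.80574
R(C) = exp(−0.00011 × 720) = 0.92386
R(D) = exp(−0.00038 × 720) = 0.76064
Series (A and B): 0.77724 × 0.80574 = 0.62625
Parallel ([0.62625], C, and D): 1 − (1 − 0.62625)(1 − 0.92386)(1 − 0.76064) = 0.993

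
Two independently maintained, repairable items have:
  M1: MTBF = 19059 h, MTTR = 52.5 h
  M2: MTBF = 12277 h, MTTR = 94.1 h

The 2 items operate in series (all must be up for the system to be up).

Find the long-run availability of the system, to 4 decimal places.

0.9897

A(M1) = MTBF/(MTBF+MTTR) = 19059/(19059+52.5) = 0.997253
A(M2) = MTBF/(MTBF+MTTR) = 12277/(12277+94.1) = 0.992394
Series availability: 0.997253 × 0.992394 = 0.9897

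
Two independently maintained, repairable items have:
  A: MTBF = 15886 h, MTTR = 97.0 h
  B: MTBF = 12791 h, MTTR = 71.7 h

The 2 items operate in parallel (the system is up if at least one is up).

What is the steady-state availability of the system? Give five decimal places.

0.99997

A(A) = MTBF/(MTBF+MTTR) = 15886/(15886+97.0) = 0.993931
A(B) = MTBF/(MTBF+MTTR) = 12791/(12791+71.7) = 0.994426
Parallel availability: 1 − (1 − 0.993931)(1 − 0.994426) = 0.99997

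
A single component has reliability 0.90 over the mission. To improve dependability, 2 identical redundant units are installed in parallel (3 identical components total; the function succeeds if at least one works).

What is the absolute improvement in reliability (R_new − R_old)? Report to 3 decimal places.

0.099

R_before = 0.90
R_after = 1 − (1 − 0.90)^3 = 0.999
ΔR = 0.999 − 0.90 = 0.099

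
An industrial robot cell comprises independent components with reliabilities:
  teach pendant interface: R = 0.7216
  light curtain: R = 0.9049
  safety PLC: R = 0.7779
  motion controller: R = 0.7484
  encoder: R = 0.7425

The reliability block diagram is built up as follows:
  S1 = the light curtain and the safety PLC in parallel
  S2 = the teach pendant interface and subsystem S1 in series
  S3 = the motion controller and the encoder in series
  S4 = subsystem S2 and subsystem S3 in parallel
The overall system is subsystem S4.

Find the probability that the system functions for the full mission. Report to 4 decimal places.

0.8695

Parallel (light curtain and safety PLC): 1 − (1 − 0.904900)(1 − 0.777900) = 0.978878
Series (teach pendant interface and [0.978878]): 0.721600 × 0.978878 = 0.706358
Series (motion controller and encoder): 0.748400 × 0.742500 = 0.555687
Parallel ([0.706358] and [0.555687]): 1 − (1 − 0.706358)(1 − 0.555687) = 0.8695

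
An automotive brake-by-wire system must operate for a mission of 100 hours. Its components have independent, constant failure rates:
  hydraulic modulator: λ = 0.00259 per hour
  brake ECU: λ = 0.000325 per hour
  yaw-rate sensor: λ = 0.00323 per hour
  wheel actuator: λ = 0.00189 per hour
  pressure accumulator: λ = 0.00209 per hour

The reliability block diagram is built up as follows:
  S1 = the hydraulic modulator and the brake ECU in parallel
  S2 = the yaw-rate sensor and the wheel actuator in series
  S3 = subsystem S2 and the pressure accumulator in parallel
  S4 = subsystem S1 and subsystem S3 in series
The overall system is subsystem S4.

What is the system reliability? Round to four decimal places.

R(hydraulic modulator) = exp(−0.00259 × 100) = 0.771823
R(brake ECU) = exp(−0.000325 × 100) = 0.968022
R(yaw-rate sensor) = exp(−0.00323 × 100) = 0.723974
R(wheel actuator) = exp(−0.00189 × 100) = 0.827787
R(pressure accumulator) = exp(−0.00209 × 100) = 0.811395
Parallel (hydraulic modulator and brake ECU): 1 − (1 − 0.771823)(1 − 0.968022) = 0.992703
Series (yaw-rate sensor and wheel actuator): 0.723974 × 0.827787 = 0.599296
Parallel ([0.599296] and pressure accumulator): 1 − (1 − 0.599296)(1 − 0.811395) = 0.924425
Series ([0.992703] and [0.924425]): 0.992703 × 0.924425 = 0.9177

0.9177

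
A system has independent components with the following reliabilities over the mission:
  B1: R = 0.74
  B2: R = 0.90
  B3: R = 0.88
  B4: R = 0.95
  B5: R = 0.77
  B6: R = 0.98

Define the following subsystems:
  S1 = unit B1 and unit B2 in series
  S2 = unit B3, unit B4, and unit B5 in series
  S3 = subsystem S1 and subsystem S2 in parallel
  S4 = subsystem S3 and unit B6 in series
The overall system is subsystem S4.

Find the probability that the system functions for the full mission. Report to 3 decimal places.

Series (B1 and B2): 0.74000 × 0.90000 = 0.66600
Series (B3, B4, and B5): 0.88000 × 0.95000 × 0.77000 = 0.64372
Parallel ([0.66600] and [0.64372]): 1 − (1 − 0.66600)(1 − 0.64372) = 0.88100
Series ([0.88100] and B6): 0.88100 × 0.98000 = 0.863

0.863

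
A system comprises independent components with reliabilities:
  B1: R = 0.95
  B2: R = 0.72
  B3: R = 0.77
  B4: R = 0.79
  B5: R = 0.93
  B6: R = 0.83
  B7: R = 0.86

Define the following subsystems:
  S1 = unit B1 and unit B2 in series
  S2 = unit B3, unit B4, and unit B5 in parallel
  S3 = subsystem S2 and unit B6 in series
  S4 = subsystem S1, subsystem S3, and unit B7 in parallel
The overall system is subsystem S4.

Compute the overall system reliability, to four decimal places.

0.9924

Series (B1 and B2): 0.950000 × 0.720000 = 0.684000
Parallel (B3, B4, and B5): 1 − (1 − 0.770000)(1 − 0.790000)(1 − 0.930000) = 0.996619
Series ([0.996619] and B6): 0.996619 × 0.830000 = 0.827194
Parallel ([0.684000], [0.827194], and B7): 1 − (1 − 0.684000)(1 − 0.827194)(1 − 0.860000) = 0.9924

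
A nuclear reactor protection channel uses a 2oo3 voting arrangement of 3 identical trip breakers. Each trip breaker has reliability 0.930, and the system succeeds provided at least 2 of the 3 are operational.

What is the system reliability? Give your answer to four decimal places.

R = Σ_{i=2}^{3} C(3,i) p^i (1−p)^{3−i} with p = 0.930
C(3,2)·0.930^2·0.070^1 = 0.181629
C(3,3)·0.930^3·0.070^0 = 0.804357
Sum = 0.9860

0.9860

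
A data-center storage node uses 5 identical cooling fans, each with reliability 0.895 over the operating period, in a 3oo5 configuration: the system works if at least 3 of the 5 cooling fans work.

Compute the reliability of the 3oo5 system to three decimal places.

0.990

R = Σ_{i=3}^{5} C(5,i) p^i (1−p)^{5−i} with p = 0.895
C(5,3)·0.895^3·0.105^2 = 0.07904
C(5,4)·0.895^4·0.105^1 = 0.33686
C(5,5)·0.895^5·0.105^0 = 0.57427
Sum = 0.990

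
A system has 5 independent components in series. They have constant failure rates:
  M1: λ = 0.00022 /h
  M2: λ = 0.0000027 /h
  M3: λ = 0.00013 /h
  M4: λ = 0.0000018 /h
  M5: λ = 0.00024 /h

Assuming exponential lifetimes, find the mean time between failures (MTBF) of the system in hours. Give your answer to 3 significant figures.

1680

Series of exponential components: λ_sys = Σ λ_i
λ_sys = 0.00022 + 0.0000027 + 0.00013 + 0.0000018 + 0.00024 = 5.9450e-04 /h
MTBF = 1 / λ_sys = 1680 h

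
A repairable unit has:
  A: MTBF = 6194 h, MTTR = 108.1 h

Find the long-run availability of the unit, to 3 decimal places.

A(A) = MTBF/(MTBF+MTTR) = 6194/(6194+108.1) = 0.983

0.983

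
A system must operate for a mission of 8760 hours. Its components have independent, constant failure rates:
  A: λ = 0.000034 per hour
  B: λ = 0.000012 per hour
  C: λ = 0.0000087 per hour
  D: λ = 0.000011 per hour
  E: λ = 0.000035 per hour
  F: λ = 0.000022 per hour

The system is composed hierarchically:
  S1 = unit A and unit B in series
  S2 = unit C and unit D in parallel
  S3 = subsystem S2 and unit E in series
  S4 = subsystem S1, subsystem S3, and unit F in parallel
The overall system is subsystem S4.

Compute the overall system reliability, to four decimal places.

0.9844

R(A) = exp(−0.000034 × 8760) = 0.742420
R(B) = exp(−0.000012 × 8760) = 0.900216
R(C) = exp(−0.0000087 × 8760) = 0.926620
R(D) = exp(−0.000011 × 8760) = 0.908137
R(E) = exp(−0.000035 × 8760) = 0.735945
R(F) = exp(−0.000022 × 8760) = 0.824713
Series (A and B): 0.742420 × 0.900216 = 0.668338
Parallel (C and D): 1 − (1 − 0.926620)(1 − 0.908137) = 0.993259
Series ([0.993259] and E): 0.993259 × 0.735945 = 0.730984
Parallel ([0.668338], [0.730984], and F): 1 − (1 − 0.668338)(1 − 0.730984)(1 − 0.824713) = 0.9844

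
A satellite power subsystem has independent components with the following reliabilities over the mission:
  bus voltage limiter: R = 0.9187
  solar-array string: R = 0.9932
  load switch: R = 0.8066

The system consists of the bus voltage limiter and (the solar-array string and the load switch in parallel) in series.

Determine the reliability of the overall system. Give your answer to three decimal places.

Parallel (solar-array string and load switch): 1 − (1 − 0.99320)(1 − 0.80660) = 0.99868
Series (bus voltage limiter and [0.99868]): 0.91870 × 0.99868 = 0.917

0.917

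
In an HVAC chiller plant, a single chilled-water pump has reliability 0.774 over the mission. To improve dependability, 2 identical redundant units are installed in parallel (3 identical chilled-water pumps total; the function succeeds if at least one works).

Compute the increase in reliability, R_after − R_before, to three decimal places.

0.214

R_before = 0.774
R_after = 1 − (1 − 0.774)^3 = 0.988
ΔR = 0.988 − 0.774 = 0.214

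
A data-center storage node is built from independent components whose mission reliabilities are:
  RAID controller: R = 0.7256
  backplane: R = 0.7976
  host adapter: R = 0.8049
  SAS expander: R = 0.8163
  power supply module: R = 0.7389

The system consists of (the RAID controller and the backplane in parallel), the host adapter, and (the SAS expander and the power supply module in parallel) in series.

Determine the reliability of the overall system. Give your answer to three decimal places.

0.724

Parallel (RAID controller and backplane): 1 − (1 − 0.72560)(1 − 0.79760) = 0.94446
Parallel (SAS expander and power supply module): 1 − (1 − 0.81630)(1 − 0.73890) = 0.95204
Series ([0.94446], host adapter, and [0.95204]): 0.94446 × 0.80490 × 0.95204 = 0.724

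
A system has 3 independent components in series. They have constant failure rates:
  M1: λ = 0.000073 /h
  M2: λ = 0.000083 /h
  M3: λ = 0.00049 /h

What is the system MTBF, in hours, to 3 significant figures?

1550

Series of exponential components: λ_sys = Σ λ_i
λ_sys = 0.000073 + 0.000083 + 0.00049 = 6.4600e-04 /h
MTBF = 1 / λ_sys = 1550 h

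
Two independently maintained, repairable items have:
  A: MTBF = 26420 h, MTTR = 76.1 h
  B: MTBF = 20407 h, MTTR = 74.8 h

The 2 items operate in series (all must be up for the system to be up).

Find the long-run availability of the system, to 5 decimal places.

A(A) = MTBF/(MTBF+MTTR) = 26420/(26420+76.1) = 0.997128
A(B) = MTBF/(MTBF+MTTR) = 20407/(20407+74.8) = 0.996348
Series availability: 0.997128 × 0.996348 = 0.99349

0.99349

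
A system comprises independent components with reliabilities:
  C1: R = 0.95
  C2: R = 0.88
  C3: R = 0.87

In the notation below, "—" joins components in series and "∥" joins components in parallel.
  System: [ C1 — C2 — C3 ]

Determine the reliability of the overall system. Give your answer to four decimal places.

0.7273

Series (C1, C2, and C3): 0.950000 × 0.880000 × 0.870000 = 0.7273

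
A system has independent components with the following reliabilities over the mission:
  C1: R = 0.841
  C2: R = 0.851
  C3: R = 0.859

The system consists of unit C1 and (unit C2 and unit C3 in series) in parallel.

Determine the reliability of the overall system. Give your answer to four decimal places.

0.9572

Series (C2 and C3): 0.851000 × 0.859000 = 0.731009
Parallel (C1 and [0.731009]): 1 − (1 − 0.841000)(1 − 0.731009) = 0.9572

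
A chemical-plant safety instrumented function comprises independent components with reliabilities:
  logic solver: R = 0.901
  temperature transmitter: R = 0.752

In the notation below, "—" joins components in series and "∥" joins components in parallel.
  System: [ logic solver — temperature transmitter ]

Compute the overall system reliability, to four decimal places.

0.6776

Series (logic solver and temperature transmitter): 0.901000 × 0.752000 = 0.6776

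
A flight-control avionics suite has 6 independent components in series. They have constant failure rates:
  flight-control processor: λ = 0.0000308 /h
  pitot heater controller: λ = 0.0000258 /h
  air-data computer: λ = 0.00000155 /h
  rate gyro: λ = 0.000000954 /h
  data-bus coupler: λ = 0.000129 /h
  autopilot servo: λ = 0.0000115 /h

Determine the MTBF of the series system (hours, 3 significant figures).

Series of exponential components: λ_sys = Σ λ_i
λ_sys = 0.0000308 + 0.0000258 + 0.00000155 + 0.000000954 + 0.000129 + 0.0000115 = 1.9960e-04 /h
MTBF = 1 / λ_sys = 5010 h

5010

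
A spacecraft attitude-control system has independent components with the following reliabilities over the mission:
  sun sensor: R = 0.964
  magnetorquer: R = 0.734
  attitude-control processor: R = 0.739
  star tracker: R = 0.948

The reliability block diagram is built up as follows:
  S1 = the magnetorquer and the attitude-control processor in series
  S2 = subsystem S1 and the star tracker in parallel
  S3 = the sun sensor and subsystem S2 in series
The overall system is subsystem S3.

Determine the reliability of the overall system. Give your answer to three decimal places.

Series (magnetorquer and attitude-control processor): 0.73400 × 0.73900 = 0.54243
Parallel ([0.54243] and star tracker): 1 − (1 − 0.54243)(1 − 0.94800) = 0.97621
Series (sun sensor and [0.97621]): 0.96400 × 0.97621 = 0.941

0.941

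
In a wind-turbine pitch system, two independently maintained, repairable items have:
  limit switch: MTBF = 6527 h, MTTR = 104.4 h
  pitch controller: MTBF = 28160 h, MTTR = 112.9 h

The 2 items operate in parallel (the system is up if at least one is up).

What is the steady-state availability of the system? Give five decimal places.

0.99994

A(limit switch) = MTBF/(MTBF+MTTR) = 6527/(6527+104.4) = 0.984257
A(pitch controller) = MTBF/(MTBF+MTTR) = 28160/(28160+112.9) = 0.996007
Parallel availability: 1 − (1 − 0.984257)(1 − 0.996007) = 0.99994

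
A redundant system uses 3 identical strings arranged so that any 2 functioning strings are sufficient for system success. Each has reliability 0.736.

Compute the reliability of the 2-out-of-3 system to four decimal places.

0.8277

R = Σ_{i=2}^{3} C(3,i) p^i (1−p)^{3−i} with p = 0.736
C(3,2)·0.736^2·0.264^1 = 0.429023
C(3,3)·0.736^3·0.264^0 = 0.398688
Sum = 0.8277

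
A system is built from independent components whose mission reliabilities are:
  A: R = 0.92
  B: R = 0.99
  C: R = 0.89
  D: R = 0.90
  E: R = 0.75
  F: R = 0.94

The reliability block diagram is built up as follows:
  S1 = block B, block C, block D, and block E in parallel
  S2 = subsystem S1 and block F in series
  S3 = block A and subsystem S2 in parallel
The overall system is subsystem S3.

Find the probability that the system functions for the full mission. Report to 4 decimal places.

Parallel (B, C, D, and E): 1 − (1 − 0.990000)(1 − 0.890000)(1 − 0.900000)(1 − 0.750000) = 0.999973
Series ([0.999973] and F): 0.999973 × 0.940000 = 0.939975
Parallel (A and [0.939975]): 1 − (1 − 0.920000)(1 − 0.939975) = 0.9952

0.9952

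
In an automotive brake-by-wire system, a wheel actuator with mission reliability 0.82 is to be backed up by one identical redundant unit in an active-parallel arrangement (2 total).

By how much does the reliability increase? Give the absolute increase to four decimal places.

0.1476

R_before = 0.82
R_after = 1 − (1 − 0.82)^2 = 0.9676
ΔR = 0.9676 − 0.82 = 0.1476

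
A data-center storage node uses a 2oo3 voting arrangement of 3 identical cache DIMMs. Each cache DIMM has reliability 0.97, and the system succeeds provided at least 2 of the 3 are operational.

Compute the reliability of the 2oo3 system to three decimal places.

0.997

R = Σ_{i=2}^{3} C(3,i) p^i (1−p)^{3−i} with p = 0.97
C(3,2)·0.97^2·0.03^1 = 0.08468
C(3,3)·0.97^3·0.03^0 = 0.91267
Sum = 0.997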